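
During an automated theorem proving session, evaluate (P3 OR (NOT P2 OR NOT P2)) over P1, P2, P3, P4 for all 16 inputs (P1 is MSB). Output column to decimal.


Formula: (P3 OR (NOT P2 OR NOT P2)) over P1, P2, P3, P4 (16 rows)
Evaluate each row (bits = P1,P2,P3,P4, MSB first):
  row 0 [0000]: (0 OR (NOT 0 OR NOT 0)) -> 1
  row 1 [0001]: (0 OR (NOT 0 OR NOT 0)) -> 1
  row 2 [0010]: (1 OR (NOT 0 OR NOT 0)) -> 1
  row 3 [0011]: (1 OR (NOT 0 OR NOT 0)) -> 1
  row 4 [0100]: (0 OR (NOT 1 OR NOT 1)) -> 0
  row 5 [0101]: (0 OR (NOT 1 OR NOT 1)) -> 0
  row 6 [0110]: (1 OR (NOT 1 OR NOT 1)) -> 1
  row 7 [0111]: (1 OR (NOT 1 OR NOT 1)) -> 1
  row 8 [1000]: (0 OR (NOT 0 OR NOT 0)) -> 1
  row 9 [1001]: (0 OR (NOT 0 OR NOT 0)) -> 1
  row 10 [1010]: (1 OR (NOT 0 OR NOT 0)) -> 1
  row 11 [1011]: (1 OR (NOT 0 OR NOT 0)) -> 1
  row 12 [1100]: (0 OR (NOT 1 OR NOT 1)) -> 0
  row 13 [1101]: (0 OR (NOT 1 OR NOT 1)) -> 0
  row 14 [1110]: (1 OR (NOT 1 OR NOT 1)) -> 1
  row 15 [1111]: (1 OR (NOT 1 OR NOT 1)) -> 1
Full result column, 4 rows per line (P1,P2 fixed per line; P3,P4 runs 00..11 left to right):
  rows 0-3 [P1,P2=00]: 1111  = hex F
  rows 4-7 [P1,P2=01]: 0011  = hex 3
  rows 8-11 [P1,P2=10]: 1111  = hex F
  rows 12-15 [P1,P2=11]: 0011  = hex 3
Output column (row 0 .. row 15) = 1111001111110011
Output column grouped in 4s = 1111 0011 1111 0011 = 0xF3F3
Convert to decimal digit by digit (value = value*16 + digit):
  F -> 15
  15*16 + 3 = 243
  243*16 + 15 (F) = 3903
  3903*16 + 3 = 62451
Decimal = 62451

62451


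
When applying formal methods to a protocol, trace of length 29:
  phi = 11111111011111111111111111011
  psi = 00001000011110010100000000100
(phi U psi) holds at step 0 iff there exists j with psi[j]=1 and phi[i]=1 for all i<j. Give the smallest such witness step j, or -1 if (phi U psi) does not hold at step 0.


(phi U psi) at 0: need smallest j with psi[j]=1 and phi[i]=1 for all i in [0,j).
Scan from step 0:
  step 0: phi=1, psi=0 -> continue
  step 1: phi=1, psi=0 -> continue
  step 2: phi=1, psi=0 -> continue
  step 3: phi=1, psi=0 -> continue
  step 4: psi=1 and phi held for [0,4) -> witness found
Witness step = 4

4


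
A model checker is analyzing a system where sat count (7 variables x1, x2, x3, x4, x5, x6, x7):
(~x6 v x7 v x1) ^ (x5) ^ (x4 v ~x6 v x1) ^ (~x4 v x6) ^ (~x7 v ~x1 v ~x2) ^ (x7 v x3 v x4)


CNF with 6 clauses over 7 vars (128 assignments).
An assignment satisfies CNF iff every clause has >=1 true literal.
Check each row (bits = x1,x2,x3,x4,x5,x6,x7; clause T/F shown):
  row 0 [0000000]: clauses=TFTTTF -> 0
  row 1 [0000001]: clauses=TFTTTT -> 0
  row 2 [0000010]: clauses=FFFTTF -> 0
  row 3 [0000011]: clauses=TFFTTT -> 0
  row 4 [0000100]: clauses=TTTTTF -> 0
  (every remaining row is evaluated the same way; all 128 results are listed next)
Full result column, 8 rows per line (x1,x2,x3,x4 fixed per line; x5,x6,x7 runs 000..111 left to right):
  rows 0-7 [x1,x2,x3,x4=0000]: 00000100  (ones: 1)
  rows 8-15 [x1,x2,x3,x4=0001]: 00000001  (ones: 1)
  rows 16-23 [x1,x2,x3,x4=0010]: 00001100  (ones: 2)
  rows 24-31 [x1,x2,x3,x4=0011]: 00000001  (ones: 1)
  rows 32-39 [x1,x2,x3,x4=0100]: 00000100  (ones: 1)
  rows 40-47 [x1,x2,x3,x4=0101]: 00000001  (ones: 1)
  rows 48-55 [x1,x2,x3,x4=0110]: 00001100  (ones: 2)
  rows 56-63 [x1,x2,x3,x4=0111]: 00000001  (ones: 1)
  rows 64-71 [x1,x2,x3,x4=1000]: 00000101  (ones: 2)
  rows 72-79 [x1,x2,x3,x4=1001]: 00000011  (ones: 2)
  rows 80-87 [x1,x2,x3,x4=1010]: 00001111  (ones: 4)
  rows 88-95 [x1,x2,x3,x4=1011]: 00000011  (ones: 2)
  rows 96-103 [x1,x2,x3,x4=1100]: 00000000  (ones: 0)
  rows 104-111 [x1,x2,x3,x4=1101]: 00000010  (ones: 1)
  rows 112-119 [x1,x2,x3,x4=1110]: 00001010  (ones: 2)
  rows 120-127 [x1,x2,x3,x4=1111]: 00000010  (ones: 1)
Satisfying assignments = 1+1+2+1+1+1+2+1+2+2+4+2+0+1+2+1 = 24

24


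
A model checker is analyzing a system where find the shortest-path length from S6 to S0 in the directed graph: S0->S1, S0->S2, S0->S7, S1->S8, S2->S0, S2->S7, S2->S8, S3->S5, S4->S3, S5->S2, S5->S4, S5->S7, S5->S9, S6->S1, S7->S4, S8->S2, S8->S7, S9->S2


BFS layer-by-layer from S6:
  dist 0: {S6}
  dist 1: {S1}
  dist 2: {S8}
  dist 3: {S2, S7}
  dist 4: {S0, S4}
  -> S0 reached at distance 4
Shortest path length = 4

4


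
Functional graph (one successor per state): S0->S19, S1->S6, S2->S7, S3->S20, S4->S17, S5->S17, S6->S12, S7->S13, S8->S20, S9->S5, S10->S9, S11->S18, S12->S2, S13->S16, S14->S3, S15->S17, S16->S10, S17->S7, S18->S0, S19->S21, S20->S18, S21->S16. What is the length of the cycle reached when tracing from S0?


Trace from S0 until a state repeats:
  S0 -> S19 -> S21 -> S16 -> S10 -> S9 -> S5 -> S17 -> S7 -> S13 -> S16
S16 first seen at step 3, revisited at step 10.
Cycle length = 10 - 3 = 7

7


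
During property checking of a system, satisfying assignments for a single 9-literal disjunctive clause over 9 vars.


Step 1: Total=2^9=512
Step 2: Unsat when all 9 false: 2^0=1
Step 3: Sat=512-1=511

511


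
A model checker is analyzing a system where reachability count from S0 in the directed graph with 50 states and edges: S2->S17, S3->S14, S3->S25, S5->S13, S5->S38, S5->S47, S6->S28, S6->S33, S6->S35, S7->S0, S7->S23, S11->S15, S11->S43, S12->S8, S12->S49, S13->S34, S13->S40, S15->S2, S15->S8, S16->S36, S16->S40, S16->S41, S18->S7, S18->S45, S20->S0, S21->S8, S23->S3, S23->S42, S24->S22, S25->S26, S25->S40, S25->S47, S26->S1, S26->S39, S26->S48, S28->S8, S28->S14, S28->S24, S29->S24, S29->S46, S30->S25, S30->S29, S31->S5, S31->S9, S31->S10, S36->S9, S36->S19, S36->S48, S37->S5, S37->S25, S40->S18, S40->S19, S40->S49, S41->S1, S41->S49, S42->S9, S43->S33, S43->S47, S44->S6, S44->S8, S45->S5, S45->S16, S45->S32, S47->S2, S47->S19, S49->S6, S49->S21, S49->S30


BFS from S0:
  layer 0: {S0}
Reachable set: {S0}
Count = 1

1


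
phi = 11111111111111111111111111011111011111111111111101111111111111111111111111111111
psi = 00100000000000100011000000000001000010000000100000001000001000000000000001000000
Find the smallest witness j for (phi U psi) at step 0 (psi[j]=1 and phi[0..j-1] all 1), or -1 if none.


(phi U psi) at 0: need smallest j with psi[j]=1 and phi[i]=1 for all i in [0,j).
Scan from step 0:
  step 0: phi=1, psi=0 -> continue
  step 1: phi=1, psi=0 -> continue
  step 2: psi=1 and phi held for [0,2) -> witness found
Witness step = 2

2


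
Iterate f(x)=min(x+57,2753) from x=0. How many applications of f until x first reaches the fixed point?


Step 1: x=0, cap=2753, increment=57
Step 2: x grows by 57 each step until capped at 2753; fixed point is x=2753
Step 3: iterations = ceil(2753/57) = 49

49


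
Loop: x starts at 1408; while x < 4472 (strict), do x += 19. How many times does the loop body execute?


Step 1: x goes from 1408 toward 4472 by 19; the body runs while x<4472, so iterations = ceil((bound-start)/step)
Step 2: Distance=3064
Step 3: ceil(3064/19)=162

162


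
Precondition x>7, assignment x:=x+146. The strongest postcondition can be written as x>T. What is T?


Formula: sp(P, x:=E) = exists old_x. (x = E[old_x/x]) AND P[old_x/x] (old_x is the value of x before the assignment; eliminate old_x by solving x = E[old_x/x] for old_x)
Step 1: Precondition P: x>7, i.e. old_x > 7
Step 2: Assignment gives x = old_x + 146, so old_x = x - 146
Step 3: Substitute into P: x - 146 > 7
Step 4: Simplify: x > 7+146 = 153

153


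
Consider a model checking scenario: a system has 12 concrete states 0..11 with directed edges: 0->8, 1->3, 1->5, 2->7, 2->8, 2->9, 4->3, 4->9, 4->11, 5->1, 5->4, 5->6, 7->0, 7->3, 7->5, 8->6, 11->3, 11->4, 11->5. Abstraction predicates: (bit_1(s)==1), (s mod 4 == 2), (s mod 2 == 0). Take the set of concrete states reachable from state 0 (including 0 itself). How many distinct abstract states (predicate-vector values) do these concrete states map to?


BFS from 0:
Concrete reachable: {0, 6, 8}
Abstract via predicates (bit_1(s)==1), (s mod 4 == 2), (s mod 2 == 0):
  (0,0,1) <- {0, 8}
  (1,1,1) <- {6}
Distinct abstract states = 2

2


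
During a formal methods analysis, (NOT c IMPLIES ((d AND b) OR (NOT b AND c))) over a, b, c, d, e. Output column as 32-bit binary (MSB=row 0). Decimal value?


Formula: (NOT c IMPLIES ((d AND b) OR (NOT b AND c))) over a, b, c, d, e (32 rows)
Evaluate each row (bits = a,b,c,d,e, MSB first):
  row 0 [00000]: (NOT 0 IMPLIES ((0 AND 0) OR (NOT 0 AND 0))) -> 0
  row 1 [00001]: (NOT 0 IMPLIES ((0 AND 0) OR (NOT 0 AND 0))) -> 0
  row 2 [00010]: (NOT 0 IMPLIES ((1 AND 0) OR (NOT 0 AND 0))) -> 0
  row 3 [00011]: (NOT 0 IMPLIES ((1 AND 0) OR (NOT 0 AND 0))) -> 0
  row 4 [00100]: (NOT 1 IMPLIES ((0 AND 0) OR (NOT 0 AND 1))) -> 1
  row 5 [00101]: (NOT 1 IMPLIES ((0 AND 0) OR (NOT 0 AND 1))) -> 1
  row 6 [00110]: (NOT 1 IMPLIES ((1 AND 0) OR (NOT 0 AND 1))) -> 1
  row 7 [00111]: (NOT 1 IMPLIES ((1 AND 0) OR (NOT 0 AND 1))) -> 1
  row 8 [01000]: (NOT 0 IMPLIES ((0 AND 1) OR (NOT 1 AND 0))) -> 0
  row 9 [01001]: (NOT 0 IMPLIES ((0 AND 1) OR (NOT 1 AND 0))) -> 0
  row 10 [01010]: (NOT 0 IMPLIES ((1 AND 1) OR (NOT 1 AND 0))) -> 1
  row 11 [01011]: (NOT 0 IMPLIES ((1 AND 1) OR (NOT 1 AND 0))) -> 1
  row 12 [01100]: (NOT 1 IMPLIES ((0 AND 1) OR (NOT 1 AND 1))) -> 1
  row 13 [01101]: (NOT 1 IMPLIES ((0 AND 1) OR (NOT 1 AND 1))) -> 1
  row 14 [01110]: (NOT 1 IMPLIES ((1 AND 1) OR (NOT 1 AND 1))) -> 1
  row 15 [01111]: (NOT 1 IMPLIES ((1 AND 1) OR (NOT 1 AND 1))) -> 1
  row 16 [10000]: (NOT 0 IMPLIES ((0 AND 0) OR (NOT 0 AND 0))) -> 0
  row 17 [10001]: (NOT 0 IMPLIES ((0 AND 0) OR (NOT 0 AND 0))) -> 0
  row 18 [10010]: (NOT 0 IMPLIES ((1 AND 0) OR (NOT 0 AND 0))) -> 0
  row 19 [10011]: (NOT 0 IMPLIES ((1 AND 0) OR (NOT 0 AND 0))) -> 0
  row 20 [10100]: (NOT 1 IMPLIES ((0 AND 0) OR (NOT 0 AND 1))) -> 1
  row 21 [10101]: (NOT 1 IMPLIES ((0 AND 0) OR (NOT 0 AND 1))) -> 1
  row 22 [10110]: (NOT 1 IMPLIES ((1 AND 0) OR (NOT 0 AND 1))) -> 1
  row 23 [10111]: (NOT 1 IMPLIES ((1 AND 0) OR (NOT 0 AND 1))) -> 1
  row 24 [11000]: (NOT 0 IMPLIES ((0 AND 1) OR (NOT 1 AND 0))) -> 0
  row 25 [11001]: (NOT 0 IMPLIES ((0 AND 1) OR (NOT 1 AND 0))) -> 0
  row 26 [11010]: (NOT 0 IMPLIES ((1 AND 1) OR (NOT 1 AND 0))) -> 1
  row 27 [11011]: (NOT 0 IMPLIES ((1 AND 1) OR (NOT 1 AND 0))) -> 1
  row 28 [11100]: (NOT 1 IMPLIES ((0 AND 1) OR (NOT 1 AND 1))) -> 1
  row 29 [11101]: (NOT 1 IMPLIES ((0 AND 1) OR (NOT 1 AND 1))) -> 1
  row 30 [11110]: (NOT 1 IMPLIES ((1 AND 1) OR (NOT 1 AND 1))) -> 1
  row 31 [11111]: (NOT 1 IMPLIES ((1 AND 1) OR (NOT 1 AND 1))) -> 1
Full result column, 4 rows per line (a,b,c fixed per line; d,e runs 00..11 left to right):
  rows 0-3 [a,b,c=000]: 0000  = hex 0
  rows 4-7 [a,b,c=001]: 1111  = hex F
  rows 8-11 [a,b,c=010]: 0011  = hex 3
  rows 12-15 [a,b,c=011]: 1111  = hex F
  rows 16-19 [a,b,c=100]: 0000  = hex 0
  rows 20-23 [a,b,c=101]: 1111  = hex F
  rows 24-27 [a,b,c=110]: 0011  = hex 3
  rows 28-31 [a,b,c=111]: 1111  = hex F
Output column (row 0 .. row 31) = 00001111001111110000111100111111
Output column grouped in 4s = 0000 1111 0011 1111 0000 1111 0011 1111 = 0x0F3F0F3F
Convert to decimal digit by digit (value = value*16 + digit):
  0 -> 0
  0*16 + 15 (F) = 15
  15*16 + 3 = 243
  243*16 + 15 (F) = 3903
  3903*16 + 0 = 62448
  62448*16 + 15 (F) = 999183
  999183*16 + 3 = 15986931
  15986931*16 + 15 (F) = 255790911
Decimal = 255790911

255790911


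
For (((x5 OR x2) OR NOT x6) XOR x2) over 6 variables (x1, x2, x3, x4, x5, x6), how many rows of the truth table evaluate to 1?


Formula: (((x5 OR x2) OR NOT x6) XOR x2) over 6 vars (64 rows)
Evaluate each row (x1, x2, x3, x4, x5, x6 as bits, MSB first):
  row 0 [000000]: (((0 OR 0) OR NOT 0) XOR 0) -> 1
  row 1 [000001]: (((0 OR 0) OR NOT 1) XOR 0) -> 0
  row 2 [000010]: (((1 OR 0) OR NOT 0) XOR 0) -> 1
  row 3 [000011]: (((1 OR 0) OR NOT 1) XOR 0) -> 1
  row 4 [000100]: (((0 OR 0) OR NOT 0) XOR 0) -> 1
  (every remaining row is evaluated the same way; all 64 results are listed next)
Full result column, 8 rows per line (x1,x2,x3 fixed per line; x4,x5,x6 runs 000..111 left to right):
  rows 0-7 [x1,x2,x3=000]: 10111011  (ones: 6)
  rows 8-15 [x1,x2,x3=001]: 10111011  (ones: 6)
  rows 16-23 [x1,x2,x3=010]: 00000000  (ones: 0)
  rows 24-31 [x1,x2,x3=011]: 00000000  (ones: 0)
  rows 32-39 [x1,x2,x3=100]: 10111011  (ones: 6)
  rows 40-47 [x1,x2,x3=101]: 10111011  (ones: 6)
  rows 48-55 [x1,x2,x3=110]: 00000000  (ones: 0)
  rows 56-63 [x1,x2,x3=111]: 00000000  (ones: 0)
Count of 1-rows = 6+6+0+0+6+6+0+0 = 24

24


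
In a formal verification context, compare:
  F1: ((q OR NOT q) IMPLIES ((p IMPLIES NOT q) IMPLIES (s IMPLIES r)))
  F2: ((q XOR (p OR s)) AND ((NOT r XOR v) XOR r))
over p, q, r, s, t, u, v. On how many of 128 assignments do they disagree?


F1 = ((q OR NOT q) IMPLIES ((p IMPLIES NOT q) IMPLIES (s IMPLIES r)))
F2 = ((q XOR (p OR s)) AND ((NOT r XOR v) XOR r))
Evaluate both on each of 128 rows (bits = p,q,r,s,t,u,v):
  row 0 [0000000]: F1=1 F2=0 (differ) -> 1
  row 1 [0000001]: F1=1 F2=0 (differ) -> 1
  row 2 [0000010]: F1=1 F2=0 (differ) -> 1
  row 3 [0000011]: F1=1 F2=0 (differ) -> 1
  row 4 [0000100]: F1=1 F2=0 (differ) -> 1
  (every remaining row is evaluated the same way; all 128 results are listed next)
Full result column, 8 rows per line (p,q,r,s fixed per line; t,u,v runs 000..111 left to right):
  rows 0-7 [p,q,r,s=0000]: 11111111  (ones: 8)
  rows 8-15 [p,q,r,s=0001]: 10101010  (ones: 4)
  rows 16-23 [p,q,r,s=0010]: 11111111  (ones: 8)
  rows 24-31 [p,q,r,s=0011]: 01010101  (ones: 4)
  rows 32-39 [p,q,r,s=0100]: 01010101  (ones: 4)
  rows 40-47 [p,q,r,s=0101]: 00000000  (ones: 0)
  rows 48-55 [p,q,r,s=0110]: 01010101  (ones: 4)
  rows 56-63 [p,q,r,s=0111]: 11111111  (ones: 8)
  rows 64-71 [p,q,r,s=1000]: 01010101  (ones: 4)
  rows 72-79 [p,q,r,s=1001]: 10101010  (ones: 4)
  rows 80-87 [p,q,r,s=1010]: 01010101  (ones: 4)
  rows 88-95 [p,q,r,s=1011]: 01010101  (ones: 4)
  rows 96-103 [p,q,r,s=1100]: 11111111  (ones: 8)
  rows 104-111 [p,q,r,s=1101]: 11111111  (ones: 8)
  rows 112-119 [p,q,r,s=1110]: 11111111  (ones: 8)
  rows 120-127 [p,q,r,s=1111]: 11111111  (ones: 8)
Disagreements = 8+4+8+4+4+0+4+8+4+4+4+4+8+8+8+8 = 88

88


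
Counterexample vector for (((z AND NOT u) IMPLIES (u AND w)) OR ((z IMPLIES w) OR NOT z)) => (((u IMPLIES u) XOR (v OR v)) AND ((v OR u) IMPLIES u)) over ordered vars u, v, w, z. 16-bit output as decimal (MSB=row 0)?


F1 = (((z AND NOT u) IMPLIES (u AND w)) OR ((z IMPLIES w) OR NOT z))
F2 = (((u IMPLIES u) XOR (v OR v)) AND ((v OR u) IMPLIES u))
Counterexample to F1=>F2 is where F1=1 and F2=0.
Evaluate each row (bits = u,v,w,z, MSB first):
  row 0 [0000]: F1=1 F2=1 -> F1&~F2 -> 0
  row 1 [0001]: F1=0 F2=1 -> F1&~F2 -> 0
  row 2 [0010]: F1=1 F2=1 -> F1&~F2 -> 0
  row 3 [0011]: F1=1 F2=1 -> F1&~F2 -> 0
  row 4 [0100]: F1=1 F2=0 -> F1&~F2 -> 1
  row 5 [0101]: F1=0 F2=0 -> F1&~F2 -> 0
  row 6 [0110]: F1=1 F2=0 -> F1&~F2 -> 1
  row 7 [0111]: F1=1 F2=0 -> F1&~F2 -> 1
  row 8 [1000]: F1=1 F2=1 -> F1&~F2 -> 0
  row 9 [1001]: F1=1 F2=1 -> F1&~F2 -> 0
  row 10 [1010]: F1=1 F2=1 -> F1&~F2 -> 0
  row 11 [1011]: F1=1 F2=1 -> F1&~F2 -> 0
  row 12 [1100]: F1=1 F2=0 -> F1&~F2 -> 1
  row 13 [1101]: F1=1 F2=0 -> F1&~F2 -> 1
  row 14 [1110]: F1=1 F2=0 -> F1&~F2 -> 1
  row 15 [1111]: F1=1 F2=0 -> F1&~F2 -> 1
Full result column, 4 rows per line (u,v fixed per line; w,z runs 00..11 left to right):
  rows 0-3 [u,v=00]: 0000  = hex 0
  rows 4-7 [u,v=01]: 1011  = hex B
  rows 8-11 [u,v=10]: 0000  = hex 0
  rows 12-15 [u,v=11]: 1111  = hex F
Counterexample vector (row 0 .. row 15) = 0000101100001111
Output column grouped in 4s = 0000 1011 0000 1111 = 0x0B0F
Convert to decimal digit by digit (value = value*16 + digit):
  0 -> 0
  0*16 + 11 (B) = 11
  11*16 + 0 = 176
  176*16 + 15 (F) = 2831
Decimal = 2831

2831


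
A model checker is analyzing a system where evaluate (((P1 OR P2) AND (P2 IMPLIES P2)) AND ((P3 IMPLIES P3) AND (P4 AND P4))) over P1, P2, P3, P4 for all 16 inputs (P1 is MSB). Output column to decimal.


Formula: (((P1 OR P2) AND (P2 IMPLIES P2)) AND ((P3 IMPLIES P3) AND (P4 AND P4))) over P1, P2, P3, P4 (16 rows)
Evaluate each row (bits = P1,P2,P3,P4, MSB first):
  row 0 [0000]: (((0 OR 0) AND (0 IMPLIES 0)) AND ((0 IMPLIES 0) AND (0 AND 0))) -> 0
  row 1 [0001]: (((0 OR 0) AND (0 IMPLIES 0)) AND ((0 IMPLIES 0) AND (1 AND 1))) -> 0
  row 2 [0010]: (((0 OR 0) AND (0 IMPLIES 0)) AND ((1 IMPLIES 1) AND (0 AND 0))) -> 0
  row 3 [0011]: (((0 OR 0) AND (0 IMPLIES 0)) AND ((1 IMPLIES 1) AND (1 AND 1))) -> 0
  row 4 [0100]: (((0 OR 1) AND (1 IMPLIES 1)) AND ((0 IMPLIES 0) AND (0 AND 0))) -> 0
  row 5 [0101]: (((0 OR 1) AND (1 IMPLIES 1)) AND ((0 IMPLIES 0) AND (1 AND 1))) -> 1
  row 6 [0110]: (((0 OR 1) AND (1 IMPLIES 1)) AND ((1 IMPLIES 1) AND (0 AND 0))) -> 0
  row 7 [0111]: (((0 OR 1) AND (1 IMPLIES 1)) AND ((1 IMPLIES 1) AND (1 AND 1))) -> 1
  row 8 [1000]: (((1 OR 0) AND (0 IMPLIES 0)) AND ((0 IMPLIES 0) AND (0 AND 0))) -> 0
  row 9 [1001]: (((1 OR 0) AND (0 IMPLIES 0)) AND ((0 IMPLIES 0) AND (1 AND 1))) -> 1
  row 10 [1010]: (((1 OR 0) AND (0 IMPLIES 0)) AND ((1 IMPLIES 1) AND (0 AND 0))) -> 0
  row 11 [1011]: (((1 OR 0) AND (0 IMPLIES 0)) AND ((1 IMPLIES 1) AND (1 AND 1))) -> 1
  row 12 [1100]: (((1 OR 1) AND (1 IMPLIES 1)) AND ((0 IMPLIES 0) AND (0 AND 0))) -> 0
  row 13 [1101]: (((1 OR 1) AND (1 IMPLIES 1)) AND ((0 IMPLIES 0) AND (1 AND 1))) -> 1
  row 14 [1110]: (((1 OR 1) AND (1 IMPLIES 1)) AND ((1 IMPLIES 1) AND (0 AND 0))) -> 0
  row 15 [1111]: (((1 OR 1) AND (1 IMPLIES 1)) AND ((1 IMPLIES 1) AND (1 AND 1))) -> 1
Full result column, 4 rows per line (P1,P2 fixed per line; P3,P4 runs 00..11 left to right):
  rows 0-3 [P1,P2=00]: 0000  = hex 0
  rows 4-7 [P1,P2=01]: 0101  = hex 5
  rows 8-11 [P1,P2=10]: 0101  = hex 5
  rows 12-15 [P1,P2=11]: 0101  = hex 5
Output column (row 0 .. row 15) = 0000010101010101
Output column grouped in 4s = 0000 0101 0101 0101 = 0x0555
Convert to decimal digit by digit (value = value*16 + digit):
  0 -> 0
  0*16 + 5 = 5
  5*16 + 5 = 85
  85*16 + 5 = 1365
Decimal = 1365

1365


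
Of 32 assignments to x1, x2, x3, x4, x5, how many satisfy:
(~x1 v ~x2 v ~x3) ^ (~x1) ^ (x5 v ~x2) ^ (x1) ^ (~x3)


CNF with 5 clauses over 5 vars (32 assignments).
An assignment satisfies CNF iff every clause has >=1 true literal.
Check each row (bits = x1,x2,x3,x4,x5; clause T/F shown):
  row 0 [00000]: clauses=TTTFT -> 0
  row 1 [00001]: clauses=TTTFT -> 0
  row 2 [00010]: clauses=TTTFT -> 0
  row 3 [00011]: clauses=TTTFT -> 0
  row 4 [00100]: clauses=TTTFF -> 0
  row 5 [00101]: clauses=TTTFF -> 0
  row 6 [00110]: clauses=TTTFF -> 0
  row 7 [00111]: clauses=TTTFF -> 0
  row 8 [01000]: clauses=TTFFT -> 0
  row 9 [01001]: clauses=TTTFT -> 0
  row 10 [01010]: clauses=TTFFT -> 0
  row 11 [01011]: clauses=TTTFT -> 0
  row 12 [01100]: clauses=TTFFF -> 0
  row 13 [01101]: clauses=TTTFF -> 0
  row 14 [01110]: clauses=TTFFF -> 0
  row 15 [01111]: clauses=TTTFF -> 0
  row 16 [10000]: clauses=TFTTT -> 0
  row 17 [10001]: clauses=TFTTT -> 0
  row 18 [10010]: clauses=TFTTT -> 0
  row 19 [10011]: clauses=TFTTT -> 0
  row 20 [10100]: clauses=TFTTF -> 0
  row 21 [10101]: clauses=TFTTF -> 0
  row 22 [10110]: clauses=TFTTF -> 0
  row 23 [10111]: clauses=TFTTF -> 0
  row 24 [11000]: clauses=TFFTT -> 0
  row 25 [11001]: clauses=TFTTT -> 0
  row 26 [11010]: clauses=TFFTT -> 0
  row 27 [11011]: clauses=TFTTT -> 0
  row 28 [11100]: clauses=FFFTF -> 0
  row 29 [11101]: clauses=FFTTF -> 0
  row 30 [11110]: clauses=FFFTF -> 0
  row 31 [11111]: clauses=FFTTF -> 0
Full result column, 8 rows per line (x1,x2 fixed per line; x3,x4,x5 runs 000..111 left to right):
  rows 0-7 [x1,x2=00]: 00000000  (ones: 0)
  rows 8-15 [x1,x2=01]: 00000000  (ones: 0)
  rows 16-23 [x1,x2=10]: 00000000  (ones: 0)
  rows 24-31 [x1,x2=11]: 00000000  (ones: 0)
Satisfying assignments = 0+0+0+0 = 0

0


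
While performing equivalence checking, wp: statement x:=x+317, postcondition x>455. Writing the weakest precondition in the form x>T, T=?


Formula: wp(x:=E, P) = P[E/x] (substitute E for x in postcondition)
Step 1: Postcondition: x>455
Step 2: Substitute x+317 for x: x+317>455
Step 3: Solve for x: x > 455-317 = 138

138


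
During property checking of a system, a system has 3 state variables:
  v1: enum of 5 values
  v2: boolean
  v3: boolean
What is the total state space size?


State space = product of domain sizes of all variables.
Domain sizes:
  v1 (enum of 5 values): 5
  v2 (boolean): 2
  v3 (boolean): 2
Product = 5 * 2 * 2 = 20

20


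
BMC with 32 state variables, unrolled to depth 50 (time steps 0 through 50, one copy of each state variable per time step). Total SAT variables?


BMC unrolls to depth k, creating one copy of each state var for steps 0..k.
Step count = 50 + 1 = 51 (steps 0 through 50)
Vars per step = 32
Total = 32 * 51 = 1632

1632


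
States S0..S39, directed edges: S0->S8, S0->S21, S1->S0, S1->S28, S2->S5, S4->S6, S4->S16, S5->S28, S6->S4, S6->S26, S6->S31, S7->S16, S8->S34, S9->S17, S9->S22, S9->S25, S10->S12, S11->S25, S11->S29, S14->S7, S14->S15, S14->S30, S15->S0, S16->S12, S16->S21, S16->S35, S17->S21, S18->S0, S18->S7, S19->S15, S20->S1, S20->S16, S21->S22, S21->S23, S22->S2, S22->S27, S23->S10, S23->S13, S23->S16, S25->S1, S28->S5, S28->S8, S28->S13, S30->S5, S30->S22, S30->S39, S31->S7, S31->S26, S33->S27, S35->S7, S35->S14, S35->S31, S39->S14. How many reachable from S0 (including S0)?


BFS from S0:
  layer 0: {S0}
  layer 1: {S8, S21}
  layer 2: {S22, S23, S34}
  layer 3: {S2, S10, S13, S16, S27}
  layer 4: {S5, S12, S35}
  layer 5: {S7, S14, S28, S31}
  layer 6: {S15, S26, S30}
  layer 7: {S39}
Reachable set: {S0, S2, S5, S7, S8, S10, S12, S13, S14, S15, S16, S21, S22, S23, S26, S27, S28, S30, S31, S34, S35, S39}
Count = 22

22


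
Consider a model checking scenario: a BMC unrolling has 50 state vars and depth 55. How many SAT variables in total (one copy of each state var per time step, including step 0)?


BMC unrolls to depth k, creating one copy of each state var for steps 0..k.
Step count = 55 + 1 = 56 (steps 0 through 55)
Vars per step = 50
Total = 50 * 56 = 2800

2800


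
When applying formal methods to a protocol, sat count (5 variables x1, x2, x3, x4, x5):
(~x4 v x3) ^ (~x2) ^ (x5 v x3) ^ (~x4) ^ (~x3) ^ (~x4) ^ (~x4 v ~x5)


CNF with 7 clauses over 5 vars (32 assignments).
An assignment satisfies CNF iff every clause has >=1 true literal.
Check each row (bits = x1,x2,x3,x4,x5; clause T/F shown):
  row 0 [00000]: clauses=TTFTTTT -> 0
  row 1 [00001]: clauses=TTTTTTT -> 1
  row 2 [00010]: clauses=FTFFTFT -> 0
  row 3 [00011]: clauses=FTTFTFF -> 0
  row 4 [00100]: clauses=TTTTFTT -> 0
  row 5 [00101]: clauses=TTTTFTT -> 0
  row 6 [00110]: clauses=TTTFFFT -> 0
  row 7 [00111]: clauses=TTTFFFF -> 0
  row 8 [01000]: clauses=TFFTTTT -> 0
  row 9 [01001]: clauses=TFTTTTT -> 0
  row 10 [01010]: clauses=FFFFTFT -> 0
  row 11 [01011]: clauses=FFTFTFF -> 0
  row 12 [01100]: clauses=TFTTFTT -> 0
  row 13 [01101]: clauses=TFTTFTT -> 0
  row 14 [01110]: clauses=TFTFFFT -> 0
  row 15 [01111]: clauses=TFTFFFF -> 0
  row 16 [10000]: clauses=TTFTTTT -> 0
  row 17 [10001]: clauses=TTTTTTT -> 1
  row 18 [10010]: clauses=FTFFTFT -> 0
  row 19 [10011]: clauses=FTTFTFF -> 0
  row 20 [10100]: clauses=TTTTFTT -> 0
  row 21 [10101]: clauses=TTTTFTT -> 0
  row 22 [10110]: clauses=TTTFFFT -> 0
  row 23 [10111]: clauses=TTTFFFF -> 0
  row 24 [11000]: clauses=TFFTTTT -> 0
  row 25 [11001]: clauses=TFTTTTT -> 0
  row 26 [11010]: clauses=FFFFTFT -> 0
  row 27 [11011]: clauses=FFTFTFF -> 0
  row 28 [11100]: clauses=TFTTFTT -> 0
  row 29 [11101]: clauses=TFTTFTT -> 0
  row 30 [11110]: clauses=TFTFFFT -> 0
  row 31 [11111]: clauses=TFTFFFF -> 0
Full result column, 8 rows per line (x1,x2 fixed per line; x3,x4,x5 runs 000..111 left to right):
  rows 0-7 [x1,x2=00]: 01000000  (ones: 1)
  rows 8-15 [x1,x2=01]: 00000000  (ones: 0)
  rows 16-23 [x1,x2=10]: 01000000  (ones: 1)
  rows 24-31 [x1,x2=11]: 00000000  (ones: 0)
Satisfying assignments = 1+0+1+0 = 2

2


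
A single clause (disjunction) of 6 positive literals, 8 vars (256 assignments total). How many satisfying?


Step 1: Total=2^8=256
Step 2: Unsat when all 6 false: 2^2=4
Step 3: Sat=256-4=252

252


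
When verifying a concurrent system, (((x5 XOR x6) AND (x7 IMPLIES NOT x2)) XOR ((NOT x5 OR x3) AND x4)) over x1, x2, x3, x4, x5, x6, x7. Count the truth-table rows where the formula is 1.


Formula: (((x5 XOR x6) AND (x7 IMPLIES NOT x2)) XOR ((NOT x5 OR x3) AND x4)) over 7 vars (128 rows)
Evaluate each row (x1, x2, x3, x4, x5, x6, x7 as bits, MSB first):
  row 0 [0000000]: (((0 XOR 0) AND (0 IMPLIES NOT 0)) XOR ((NOT 0 OR 0) AND 0)) -> 0
  row 1 [0000001]: (((0 XOR 0) AND (1 IMPLIES NOT 0)) XOR ((NOT 0 OR 0) AND 0)) -> 0
  row 2 [0000010]: (((0 XOR 1) AND (0 IMPLIES NOT 0)) XOR ((NOT 0 OR 0) AND 0)) -> 1
  row 3 [0000011]: (((0 XOR 1) AND (1 IMPLIES NOT 0)) XOR ((NOT 0 OR 0) AND 0)) -> 1
  row 4 [0000100]: (((1 XOR 0) AND (0 IMPLIES NOT 0)) XOR ((NOT 1 OR 0) AND 0)) -> 1
  (every remaining row is evaluated the same way; all 128 results are listed next)
Full result column, 8 rows per line (x1,x2,x3,x4 fixed per line; x5,x6,x7 runs 000..111 left to right):
  rows 0-7 [x1,x2,x3,x4=0000]: 00111100  (ones: 4)
  rows 8-15 [x1,x2,x3,x4=0001]: 11001100  (ones: 4)
  rows 16-23 [x1,x2,x3,x4=0010]: 00111100  (ones: 4)
  rows 24-31 [x1,x2,x3,x4=0011]: 11000011  (ones: 4)
  rows 32-39 [x1,x2,x3,x4=0100]: 00101000  (ones: 2)
  rows 40-47 [x1,x2,x3,x4=0101]: 11011000  (ones: 4)
  rows 48-55 [x1,x2,x3,x4=0110]: 00101000  (ones: 2)
  rows 56-63 [x1,x2,x3,x4=0111]: 11010111  (ones: 6)
  rows 64-71 [x1,x2,x3,x4=1000]: 00111100  (ones: 4)
  rows 72-79 [x1,x2,x3,x4=1001]: 11001100  (ones: 4)
  rows 80-87 [x1,x2,x3,x4=1010]: 00111100  (ones: 4)
  rows 88-95 [x1,x2,x3,x4=1011]: 11000011  (ones: 4)
  rows 96-103 [x1,x2,x3,x4=1100]: 00101000  (ones: 2)
  rows 104-111 [x1,x2,x3,x4=1101]: 11011000  (ones: 4)
  rows 112-119 [x1,x2,x3,x4=1110]: 00101000  (ones: 2)
  rows 120-127 [x1,x2,x3,x4=1111]: 11010111  (ones: 6)
Count of 1-rows = 4+4+4+4+2+4+2+6+4+4+4+4+2+4+2+6 = 60

60


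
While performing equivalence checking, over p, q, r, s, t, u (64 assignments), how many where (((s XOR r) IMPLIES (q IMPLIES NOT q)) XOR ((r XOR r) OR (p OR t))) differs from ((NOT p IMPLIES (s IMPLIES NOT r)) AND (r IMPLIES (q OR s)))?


F1 = (((s XOR r) IMPLIES (q IMPLIES NOT q)) XOR ((r XOR r) OR (p OR t)))
F2 = ((NOT p IMPLIES (s IMPLIES NOT r)) AND (r IMPLIES (q OR s)))
Evaluate both on each of 64 rows (bits = p,q,r,s,t,u):
  row 0 [000000]: F1=1 F2=1 -> 0
  row 1 [000001]: F1=1 F2=1 -> 0
  row 2 [000010]: F1=0 F2=1 (differ) -> 1
  row 3 [000011]: F1=0 F2=1 (differ) -> 1
  row 4 [000100]: F1=1 F2=1 -> 0
  (every remaining row is evaluated the same way; all 64 results are listed next)
Full result column, 8 rows per line (p,q,r fixed per line; s,t,u runs 000..111 left to right):
  rows 0-7 [p,q,r=000]: 00110011  (ones: 4)
  rows 8-15 [p,q,r=001]: 11001100  (ones: 4)
  rows 16-23 [p,q,r=010]: 00111100  (ones: 4)
  rows 24-31 [p,q,r=011]: 11001100  (ones: 4)
  rows 32-39 [p,q,r=100]: 11111111  (ones: 8)
  rows 40-47 [p,q,r=101]: 00001111  (ones: 4)
  rows 48-55 [p,q,r=110]: 11110000  (ones: 4)
  rows 56-63 [p,q,r=111]: 00001111  (ones: 4)
Disagreements = 4+4+4+4+8+4+4+4 = 36

36


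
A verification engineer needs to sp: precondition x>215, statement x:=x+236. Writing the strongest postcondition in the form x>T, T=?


Formula: sp(P, x:=E) = exists old_x. (x = E[old_x/x]) AND P[old_x/x] (old_x is the value of x before the assignment; eliminate old_x by solving x = E[old_x/x] for old_x)
Step 1: Precondition P: x>215, i.e. old_x > 215
Step 2: Assignment gives x = old_x + 236, so old_x = x - 236
Step 3: Substitute into P: x - 236 > 215
Step 4: Simplify: x > 215+236 = 451

451


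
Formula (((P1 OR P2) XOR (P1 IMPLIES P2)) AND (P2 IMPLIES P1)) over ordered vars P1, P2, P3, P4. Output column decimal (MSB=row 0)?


Formula: (((P1 OR P2) XOR (P1 IMPLIES P2)) AND (P2 IMPLIES P1)) over P1, P2, P3, P4 (16 rows)
Evaluate each row (bits = P1,P2,P3,P4, MSB first):
  row 0 [0000]: (((0 OR 0) XOR (0 IMPLIES 0)) AND (0 IMPLIES 0)) -> 1
  row 1 [0001]: (((0 OR 0) XOR (0 IMPLIES 0)) AND (0 IMPLIES 0)) -> 1
  row 2 [0010]: (((0 OR 0) XOR (0 IMPLIES 0)) AND (0 IMPLIES 0)) -> 1
  row 3 [0011]: (((0 OR 0) XOR (0 IMPLIES 0)) AND (0 IMPLIES 0)) -> 1
  row 4 [0100]: (((0 OR 1) XOR (0 IMPLIES 1)) AND (1 IMPLIES 0)) -> 0
  row 5 [0101]: (((0 OR 1) XOR (0 IMPLIES 1)) AND (1 IMPLIES 0)) -> 0
  row 6 [0110]: (((0 OR 1) XOR (0 IMPLIES 1)) AND (1 IMPLIES 0)) -> 0
  row 7 [0111]: (((0 OR 1) XOR (0 IMPLIES 1)) AND (1 IMPLIES 0)) -> 0
  row 8 [1000]: (((1 OR 0) XOR (1 IMPLIES 0)) AND (0 IMPLIES 1)) -> 1
  row 9 [1001]: (((1 OR 0) XOR (1 IMPLIES 0)) AND (0 IMPLIES 1)) -> 1
  row 10 [1010]: (((1 OR 0) XOR (1 IMPLIES 0)) AND (0 IMPLIES 1)) -> 1
  row 11 [1011]: (((1 OR 0) XOR (1 IMPLIES 0)) AND (0 IMPLIES 1)) -> 1
  row 12 [1100]: (((1 OR 1) XOR (1 IMPLIES 1)) AND (1 IMPLIES 1)) -> 0
  row 13 [1101]: (((1 OR 1) XOR (1 IMPLIES 1)) AND (1 IMPLIES 1)) -> 0
  row 14 [1110]: (((1 OR 1) XOR (1 IMPLIES 1)) AND (1 IMPLIES 1)) -> 0
  row 15 [1111]: (((1 OR 1) XOR (1 IMPLIES 1)) AND (1 IMPLIES 1)) -> 0
Full result column, 4 rows per line (P1,P2 fixed per line; P3,P4 runs 00..11 left to right):
  rows 0-3 [P1,P2=00]: 1111  = hex F
  rows 4-7 [P1,P2=01]: 0000  = hex 0
  rows 8-11 [P1,P2=10]: 1111  = hex F
  rows 12-15 [P1,P2=11]: 0000  = hex 0
Output column (row 0 .. row 15) = 1111000011110000
Output column grouped in 4s = 1111 0000 1111 0000 = 0xF0F0
Convert to decimal digit by digit (value = value*16 + digit):
  F -> 15
  15*16 + 0 = 240
  240*16 + 15 (F) = 3855
  3855*16 + 0 = 61680
Decimal = 61680

61680


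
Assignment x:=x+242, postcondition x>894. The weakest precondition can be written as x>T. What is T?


Formula: wp(x:=E, P) = P[E/x] (substitute E for x in postcondition)
Step 1: Postcondition: x>894
Step 2: Substitute x+242 for x: x+242>894
Step 3: Solve for x: x > 894-242 = 652

652


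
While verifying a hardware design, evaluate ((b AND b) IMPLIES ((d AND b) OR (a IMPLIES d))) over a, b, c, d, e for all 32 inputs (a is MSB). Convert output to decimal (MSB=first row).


Formula: ((b AND b) IMPLIES ((d AND b) OR (a IMPLIES d))) over a, b, c, d, e (32 rows)
Evaluate each row (bits = a,b,c,d,e, MSB first):
  row 0 [00000]: ((0 AND 0) IMPLIES ((0 AND 0) OR (0 IMPLIES 0))) -> 1
  row 1 [00001]: ((0 AND 0) IMPLIES ((0 AND 0) OR (0 IMPLIES 0))) -> 1
  row 2 [00010]: ((0 AND 0) IMPLIES ((1 AND 0) OR (0 IMPLIES 1))) -> 1
  row 3 [00011]: ((0 AND 0) IMPLIES ((1 AND 0) OR (0 IMPLIES 1))) -> 1
  row 4 [00100]: ((0 AND 0) IMPLIES ((0 AND 0) OR (0 IMPLIES 0))) -> 1
  row 5 [00101]: ((0 AND 0) IMPLIES ((0 AND 0) OR (0 IMPLIES 0))) -> 1
  row 6 [00110]: ((0 AND 0) IMPLIES ((1 AND 0) OR (0 IMPLIES 1))) -> 1
  row 7 [00111]: ((0 AND 0) IMPLIES ((1 AND 0) OR (0 IMPLIES 1))) -> 1
  row 8 [01000]: ((1 AND 1) IMPLIES ((0 AND 1) OR (0 IMPLIES 0))) -> 1
  row 9 [01001]: ((1 AND 1) IMPLIES ((0 AND 1) OR (0 IMPLIES 0))) -> 1
  row 10 [01010]: ((1 AND 1) IMPLIES ((1 AND 1) OR (0 IMPLIES 1))) -> 1
  row 11 [01011]: ((1 AND 1) IMPLIES ((1 AND 1) OR (0 IMPLIES 1))) -> 1
  row 12 [01100]: ((1 AND 1) IMPLIES ((0 AND 1) OR (0 IMPLIES 0))) -> 1
  row 13 [01101]: ((1 AND 1) IMPLIES ((0 AND 1) OR (0 IMPLIES 0))) -> 1
  row 14 [01110]: ((1 AND 1) IMPLIES ((1 AND 1) OR (0 IMPLIES 1))) -> 1
  row 15 [01111]: ((1 AND 1) IMPLIES ((1 AND 1) OR (0 IMPLIES 1))) -> 1
  row 16 [10000]: ((0 AND 0) IMPLIES ((0 AND 0) OR (1 IMPLIES 0))) -> 1
  row 17 [10001]: ((0 AND 0) IMPLIES ((0 AND 0) OR (1 IMPLIES 0))) -> 1
  row 18 [10010]: ((0 AND 0) IMPLIES ((1 AND 0) OR (1 IMPLIES 1))) -> 1
  row 19 [10011]: ((0 AND 0) IMPLIES ((1 AND 0) OR (1 IMPLIES 1))) -> 1
  row 20 [10100]: ((0 AND 0) IMPLIES ((0 AND 0) OR (1 IMPLIES 0))) -> 1
  row 21 [10101]: ((0 AND 0) IMPLIES ((0 AND 0) OR (1 IMPLIES 0))) -> 1
  row 22 [10110]: ((0 AND 0) IMPLIES ((1 AND 0) OR (1 IMPLIES 1))) -> 1
  row 23 [10111]: ((0 AND 0) IMPLIES ((1 AND 0) OR (1 IMPLIES 1))) -> 1
  row 24 [11000]: ((1 AND 1) IMPLIES ((0 AND 1) OR (1 IMPLIES 0))) -> 0
  row 25 [11001]: ((1 AND 1) IMPLIES ((0 AND 1) OR (1 IMPLIES 0))) -> 0
  row 26 [11010]: ((1 AND 1) IMPLIES ((1 AND 1) OR (1 IMPLIES 1))) -> 1
  row 27 [11011]: ((1 AND 1) IMPLIES ((1 AND 1) OR (1 IMPLIES 1))) -> 1
  row 28 [11100]: ((1 AND 1) IMPLIES ((0 AND 1) OR (1 IMPLIES 0))) -> 0
  row 29 [11101]: ((1 AND 1) IMPLIES ((0 AND 1) OR (1 IMPLIES 0))) -> 0
  row 30 [11110]: ((1 AND 1) IMPLIES ((1 AND 1) OR (1 IMPLIES 1))) -> 1
  row 31 [11111]: ((1 AND 1) IMPLIES ((1 AND 1) OR (1 IMPLIES 1))) -> 1
Full result column, 4 rows per line (a,b,c fixed per line; d,e runs 00..11 left to right):
  rows 0-3 [a,b,c=000]: 1111  = hex F
  rows 4-7 [a,b,c=001]: 1111  = hex F
  rows 8-11 [a,b,c=010]: 1111  = hex F
  rows 12-15 [a,b,c=011]: 1111  = hex F
  rows 16-19 [a,b,c=100]: 1111  = hex F
  rows 20-23 [a,b,c=101]: 1111  = hex F
  rows 24-27 [a,b,c=110]: 0011  = hex 3
  rows 28-31 [a,b,c=111]: 0011  = hex 3
Output column (row 0 .. row 31) = 11111111111111111111111100110011
Output column grouped in 4s = 1111 1111 1111 1111 1111 1111 0011 0011 = 0xFFFFFF33
Convert to decimal digit by digit (value = value*16 + digit):
  F -> 15
  15*16 + 15 (F) = 255
  255*16 + 15 (F) = 4095
  4095*16 + 15 (F) = 65535
  65535*16 + 15 (F) = 1048575
  1048575*16 + 15 (F) = 16777215
  16777215*16 + 3 = 268435443
  268435443*16 + 3 = 4294967091
Decimal = 4294967091

4294967091


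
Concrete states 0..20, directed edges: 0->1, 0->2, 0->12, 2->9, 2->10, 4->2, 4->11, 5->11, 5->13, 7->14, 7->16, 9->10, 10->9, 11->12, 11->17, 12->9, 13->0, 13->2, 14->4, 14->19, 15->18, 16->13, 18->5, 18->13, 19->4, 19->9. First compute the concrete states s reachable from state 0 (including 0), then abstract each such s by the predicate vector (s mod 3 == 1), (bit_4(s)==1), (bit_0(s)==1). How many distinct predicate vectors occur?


BFS from 0:
Concrete reachable: {0, 1, 2, 9, 10, 12}
Abstract via predicates (s mod 3 == 1), (bit_4(s)==1), (bit_0(s)==1):
  (0,0,0) <- {0, 2, 12}
  (0,0,1) <- {9}
  (1,0,0) <- {10}
  (1,0,1) <- {1}
Distinct abstract states = 4

4


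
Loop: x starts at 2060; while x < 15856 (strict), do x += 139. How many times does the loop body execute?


Step 1: x goes from 2060 toward 15856 by 139; the body runs while x<15856, so iterations = ceil((bound-start)/step)
Step 2: Distance=13796
Step 3: ceil(13796/139)=100

100


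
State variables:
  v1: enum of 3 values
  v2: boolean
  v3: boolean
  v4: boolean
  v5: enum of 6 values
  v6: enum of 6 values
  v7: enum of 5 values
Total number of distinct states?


State space = product of domain sizes of all variables.
Domain sizes:
  v1 (enum of 3 values): 3
  v2 (boolean): 2
  v3 (boolean): 2
  v4 (boolean): 2
  v5 (enum of 6 values): 6
  v6 (enum of 6 values): 6
  v7 (enum of 5 values): 5
Product = 3 * 2 * 2 * 2 * 6 * 6 * 5 = 4320

4320


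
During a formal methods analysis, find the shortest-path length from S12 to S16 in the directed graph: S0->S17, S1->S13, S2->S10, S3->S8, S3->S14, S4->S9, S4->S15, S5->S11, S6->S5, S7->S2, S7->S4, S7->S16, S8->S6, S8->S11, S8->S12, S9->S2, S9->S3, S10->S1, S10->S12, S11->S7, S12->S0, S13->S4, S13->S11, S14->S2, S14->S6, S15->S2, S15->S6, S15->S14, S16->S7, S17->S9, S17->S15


BFS layer-by-layer from S12:
  dist 0: {S12}
  dist 1: {S0}
  dist 2: {S17}
  dist 3: {S9, S15}
  dist 4: {S2, S3, S6, S14}
  dist 5: {S5, S8, S10}
  dist 6: {S1, S11}
  dist 7: {S7, S13}
  dist 8: {S4, S16}
  -> S16 reached at distance 8
Shortest path length = 8

8


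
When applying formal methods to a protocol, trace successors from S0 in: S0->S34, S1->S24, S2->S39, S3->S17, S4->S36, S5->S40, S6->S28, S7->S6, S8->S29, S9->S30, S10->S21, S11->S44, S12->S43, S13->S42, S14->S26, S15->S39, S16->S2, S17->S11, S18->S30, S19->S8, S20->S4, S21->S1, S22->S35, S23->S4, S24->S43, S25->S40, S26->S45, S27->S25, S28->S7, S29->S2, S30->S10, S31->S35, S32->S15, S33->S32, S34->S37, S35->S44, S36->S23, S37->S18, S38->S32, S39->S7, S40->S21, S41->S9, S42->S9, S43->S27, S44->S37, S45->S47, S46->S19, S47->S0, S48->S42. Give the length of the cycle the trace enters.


Trace from S0 until a state repeats:
  S0 -> S34 -> S37 -> S18 -> S30 -> S10 -> S21 -> S1 -> S24 -> S43 -> S27 -> S25 -> S40 -> S21
S21 first seen at step 6, revisited at step 13.
Cycle length = 13 - 6 = 7

7


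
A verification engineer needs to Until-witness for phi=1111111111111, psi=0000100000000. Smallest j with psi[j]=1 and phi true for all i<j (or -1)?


(phi U psi) at 0: need smallest j with psi[j]=1 and phi[i]=1 for all i in [0,j).
Scan from step 0:
  step 0: phi=1, psi=0 -> continue
  step 1: phi=1, psi=0 -> continue
  step 2: phi=1, psi=0 -> continue
  step 3: phi=1, psi=0 -> continue
  step 4: psi=1 and phi held for [0,4) -> witness found
Witness step = 4

4


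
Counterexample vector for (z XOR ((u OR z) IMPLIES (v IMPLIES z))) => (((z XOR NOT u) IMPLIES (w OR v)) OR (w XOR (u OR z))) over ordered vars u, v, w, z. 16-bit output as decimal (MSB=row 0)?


F1 = (z XOR ((u OR z) IMPLIES (v IMPLIES z)))
F2 = (((z XOR NOT u) IMPLIES (w OR v)) OR (w XOR (u OR z)))
Counterexample to F1=>F2 is where F1=1 and F2=0.
Evaluate each row (bits = u,v,w,z, MSB first):
  row 0 [0000]: F1=1 F2=0 -> F1&~F2 -> 1
  row 1 [0001]: F1=0 F2=1 -> F1&~F2 -> 0
  row 2 [0010]: F1=1 F2=1 -> F1&~F2 -> 0
  row 3 [0011]: F1=0 F2=1 -> F1&~F2 -> 0
  row 4 [0100]: F1=1 F2=1 -> F1&~F2 -> 0
  row 5 [0101]: F1=0 F2=1 -> F1&~F2 -> 0
  row 6 [0110]: F1=1 F2=1 -> F1&~F2 -> 0
  row 7 [0111]: F1=0 F2=1 -> F1&~F2 -> 0
  row 8 [1000]: F1=1 F2=1 -> F1&~F2 -> 0
  row 9 [1001]: F1=0 F2=1 -> F1&~F2 -> 0
  row 10 [1010]: F1=1 F2=1 -> F1&~F2 -> 0
  row 11 [1011]: F1=0 F2=1 -> F1&~F2 -> 0
  row 12 [1100]: F1=0 F2=1 -> F1&~F2 -> 0
  row 13 [1101]: F1=0 F2=1 -> F1&~F2 -> 0
  row 14 [1110]: F1=0 F2=1 -> F1&~F2 -> 0
  row 15 [1111]: F1=0 F2=1 -> F1&~F2 -> 0
Full result column, 4 rows per line (u,v fixed per line; w,z runs 00..11 left to right):
  rows 0-3 [u,v=00]: 1000  = hex 8
  rows 4-7 [u,v=01]: 0000  = hex 0
  rows 8-11 [u,v=10]: 0000  = hex 0
  rows 12-15 [u,v=11]: 0000  = hex 0
Counterexample vector (row 0 .. row 15) = 1000000000000000
Output column grouped in 4s = 1000 0000 0000 0000 = 0x8000
Convert to decimal digit by digit (value = value*16 + digit):
  8 -> 8
  8*16 + 0 = 128
  128*16 + 0 = 2048
  2048*16 + 0 = 32768
Decimal = 32768

32768


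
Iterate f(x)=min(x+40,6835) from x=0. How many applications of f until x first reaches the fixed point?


Step 1: x=0, cap=6835, increment=40
Step 2: x grows by 40 each step until capped at 6835; fixed point is x=6835
Step 3: iterations = ceil(6835/40) = 171

171


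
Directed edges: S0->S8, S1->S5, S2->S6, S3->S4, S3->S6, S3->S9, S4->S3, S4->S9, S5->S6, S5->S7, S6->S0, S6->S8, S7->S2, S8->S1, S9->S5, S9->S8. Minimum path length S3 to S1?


BFS layer-by-layer from S3:
  dist 0: {S3}
  dist 1: {S4, S6, S9}
  dist 2: {S0, S5, S8}
  dist 3: {S1, S7}
  -> S1 reached at distance 3
Shortest path length = 3

3


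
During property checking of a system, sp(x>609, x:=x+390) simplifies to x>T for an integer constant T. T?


Formula: sp(P, x:=E) = exists old_x. (x = E[old_x/x]) AND P[old_x/x] (old_x is the value of x before the assignment; eliminate old_x by solving x = E[old_x/x] for old_x)
Step 1: Precondition P: x>609, i.e. old_x > 609
Step 2: Assignment gives x = old_x + 390, so old_x = x - 390
Step 3: Substitute into P: x - 390 > 609
Step 4: Simplify: x > 609+390 = 999

999


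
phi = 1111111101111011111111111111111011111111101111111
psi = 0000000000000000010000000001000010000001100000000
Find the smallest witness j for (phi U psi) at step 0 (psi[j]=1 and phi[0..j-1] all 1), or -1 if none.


(phi U psi) at 0: need smallest j with psi[j]=1 and phi[i]=1 for all i in [0,j).
Scan from step 0:
  step 0: phi=1, psi=0 -> continue
  step 1: phi=1, psi=0 -> continue
  step 2: phi=1, psi=0 -> continue
  step 3: phi=1, psi=0 -> continue
  step 8: phi=0 -> phi-prefix broken from here
  step 17: psi=1 but phi already failed -> not a witness
  step 27: psi=1 but phi already failed -> not a witness
  step 32: psi=1 but phi already failed -> not a witness
  step 39: psi=1 but phi already failed -> not a witness
  step 40: psi=1 but phi already failed -> not a witness
  end of trace: no witness -> -1
Witness step = -1

-1


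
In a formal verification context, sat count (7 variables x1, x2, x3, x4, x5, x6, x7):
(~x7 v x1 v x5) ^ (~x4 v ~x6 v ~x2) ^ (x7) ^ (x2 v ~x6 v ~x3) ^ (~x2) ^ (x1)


CNF with 6 clauses over 7 vars (128 assignments).
An assignment satisfies CNF iff every clause has >=1 true literal.
Check each row (bits = x1,x2,x3,x4,x5,x6,x7; clause T/F shown):
  row 0 [0000000]: clauses=TTFTTF -> 0
  row 1 [0000001]: clauses=FTTTTF -> 0
  row 2 [0000010]: clauses=TTFTTF -> 0
  row 3 [0000011]: clauses=FTTTTF -> 0
  row 4 [0000100]: clauses=TTFTTF -> 0
  (every remaining row is evaluated the same way; all 128 results are listed next)
Full result column, 8 rows per line (x1,x2,x3,x4 fixed per line; x5,x6,x7 runs 000..111 left to right):
  rows 0-7 [x1,x2,x3,x4=0000]: 00000000  (ones: 0)
  rows 8-15 [x1,x2,x3,x4=0001]: 00000000  (ones: 0)
  rows 16-23 [x1,x2,x3,x4=0010]: 00000000  (ones: 0)
  rows 24-31 [x1,x2,x3,x4=0011]: 00000000  (ones: 0)
  rows 32-39 [x1,x2,x3,x4=0100]: 00000000  (ones: 0)
  rows 40-47 [x1,x2,x3,x4=0101]: 00000000  (ones: 0)
  rows 48-55 [x1,x2,x3,x4=0110]: 00000000  (ones: 0)
  rows 56-63 [x1,x2,x3,x4=0111]: 00000000  (ones: 0)
  rows 64-71 [x1,x2,x3,x4=1000]: 01010101  (ones: 4)
  rows 72-79 [x1,x2,x3,x4=1001]: 01010101  (ones: 4)
  rows 80-87 [x1,x2,x3,x4=1010]: 01000100  (ones: 2)
  rows 88-95 [x1,x2,x3,x4=1011]: 01000100  (ones: 2)
  rows 96-103 [x1,x2,x3,x4=1100]: 00000000  (ones: 0)
  rows 104-111 [x1,x2,x3,x4=1101]: 00000000  (ones: 0)
  rows 112-119 [x1,x2,x3,x4=1110]: 00000000  (ones: 0)
  rows 120-127 [x1,x2,x3,x4=1111]: 00000000  (ones: 0)
Satisfying assignments = 0+0+0+0+0+0+0+0+4+4+2+2+0+0+0+0 = 12

12
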